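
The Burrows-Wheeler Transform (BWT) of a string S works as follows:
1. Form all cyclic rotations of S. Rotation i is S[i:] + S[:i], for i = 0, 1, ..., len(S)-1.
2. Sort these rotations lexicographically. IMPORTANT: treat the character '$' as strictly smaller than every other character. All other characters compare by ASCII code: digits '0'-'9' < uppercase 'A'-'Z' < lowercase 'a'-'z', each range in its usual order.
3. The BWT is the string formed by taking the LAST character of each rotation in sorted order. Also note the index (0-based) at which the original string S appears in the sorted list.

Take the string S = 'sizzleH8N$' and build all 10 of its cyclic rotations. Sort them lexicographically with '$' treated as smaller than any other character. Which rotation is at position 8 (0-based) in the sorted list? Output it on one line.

All 10 rotations (rotation i = S[i:]+S[:i]):
  rot[0] = sizzleH8N$
  rot[1] = izzleH8N$s
  rot[2] = zzleH8N$si
  rot[3] = zleH8N$siz
  rot[4] = leH8N$sizz
  rot[5] = eH8N$sizzl
  rot[6] = H8N$sizzle
  rot[7] = 8N$sizzleH
  rot[8] = N$sizzleH8
  rot[9] = $sizzleH8N
Sorted (with $ < everything):
  sorted[0] = $sizzleH8N
  sorted[1] = 8N$sizzleH
  sorted[2] = H8N$sizzle
  sorted[3] = N$sizzleH8
  sorted[4] = eH8N$sizzl
  sorted[5] = izzleH8N$s
  sorted[6] = leH8N$sizz
  sorted[7] = sizzleH8N$
  sorted[8] = zleH8N$siz
  sorted[9] = zzleH8N$si
sorted[8] = zleH8N$siz

Answer: zleH8N$siz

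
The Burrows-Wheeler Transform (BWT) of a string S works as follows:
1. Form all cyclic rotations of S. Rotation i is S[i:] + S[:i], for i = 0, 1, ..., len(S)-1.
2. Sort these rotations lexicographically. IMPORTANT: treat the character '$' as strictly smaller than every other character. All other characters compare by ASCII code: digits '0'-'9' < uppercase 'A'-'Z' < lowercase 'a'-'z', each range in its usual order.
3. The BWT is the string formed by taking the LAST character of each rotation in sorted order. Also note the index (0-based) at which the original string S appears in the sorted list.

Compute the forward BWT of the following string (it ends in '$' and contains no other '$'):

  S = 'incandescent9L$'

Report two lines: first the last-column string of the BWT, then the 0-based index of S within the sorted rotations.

Answer: Lt9cnsncd$iaeen
9

Derivation:
All 15 rotations (rotation i = S[i:]+S[:i]):
  rot[0] = incandescent9L$
  rot[1] = ncandescent9L$i
  rot[2] = candescent9L$in
  rot[3] = andescent9L$inc
  rot[4] = ndescent9L$inca
  rot[5] = descent9L$incan
  rot[6] = escent9L$incand
  rot[7] = scent9L$incande
  rot[8] = cent9L$incandes
  rot[9] = ent9L$incandesc
  rot[10] = nt9L$incandesce
  rot[11] = t9L$incandescen
  rot[12] = 9L$incandescent
  rot[13] = L$incandescent9
  rot[14] = $incandescent9L
Sorted (with $ < everything):
  sorted[0] = $incandescent9L  (last char: 'L')
  sorted[1] = 9L$incandescent  (last char: 't')
  sorted[2] = L$incandescent9  (last char: '9')
  sorted[3] = andescent9L$inc  (last char: 'c')
  sorted[4] = candescent9L$in  (last char: 'n')
  sorted[5] = cent9L$incandes  (last char: 's')
  sorted[6] = descent9L$incan  (last char: 'n')
  sorted[7] = ent9L$incandesc  (last char: 'c')
  sorted[8] = escent9L$incand  (last char: 'd')
  sorted[9] = incandescent9L$  (last char: '$')
  sorted[10] = ncandescent9L$i  (last char: 'i')
  sorted[11] = ndescent9L$inca  (last char: 'a')
  sorted[12] = nt9L$incandesce  (last char: 'e')
  sorted[13] = scent9L$incande  (last char: 'e')
  sorted[14] = t9L$incandescen  (last char: 'n')
Last column: Lt9cnsncd$iaeen
Original string S is at sorted index 9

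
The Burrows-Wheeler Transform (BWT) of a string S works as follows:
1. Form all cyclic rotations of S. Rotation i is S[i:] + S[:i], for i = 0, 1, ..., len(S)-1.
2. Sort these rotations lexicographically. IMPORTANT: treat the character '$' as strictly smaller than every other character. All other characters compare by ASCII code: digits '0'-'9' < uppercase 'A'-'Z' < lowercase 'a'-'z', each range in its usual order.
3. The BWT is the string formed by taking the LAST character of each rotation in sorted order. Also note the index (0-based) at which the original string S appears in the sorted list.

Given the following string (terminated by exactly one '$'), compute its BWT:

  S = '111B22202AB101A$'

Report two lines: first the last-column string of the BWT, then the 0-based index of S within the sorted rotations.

All 16 rotations (rotation i = S[i:]+S[:i]):
  rot[0] = 111B22202AB101A$
  rot[1] = 11B22202AB101A$1
  rot[2] = 1B22202AB101A$11
  rot[3] = B22202AB101A$111
  rot[4] = 22202AB101A$111B
  rot[5] = 2202AB101A$111B2
  rot[6] = 202AB101A$111B22
  rot[7] = 02AB101A$111B222
  rot[8] = 2AB101A$111B2220
  rot[9] = AB101A$111B22202
  rot[10] = B101A$111B22202A
  rot[11] = 101A$111B22202AB
  rot[12] = 01A$111B22202AB1
  rot[13] = 1A$111B22202AB10
  rot[14] = A$111B22202AB101
  rot[15] = $111B22202AB101A
Sorted (with $ < everything):
  sorted[0] = $111B22202AB101A  (last char: 'A')
  sorted[1] = 01A$111B22202AB1  (last char: '1')
  sorted[2] = 02AB101A$111B222  (last char: '2')
  sorted[3] = 101A$111B22202AB  (last char: 'B')
  sorted[4] = 111B22202AB101A$  (last char: '$')
  sorted[5] = 11B22202AB101A$1  (last char: '1')
  sorted[6] = 1A$111B22202AB10  (last char: '0')
  sorted[7] = 1B22202AB101A$11  (last char: '1')
  sorted[8] = 202AB101A$111B22  (last char: '2')
  sorted[9] = 2202AB101A$111B2  (last char: '2')
  sorted[10] = 22202AB101A$111B  (last char: 'B')
  sorted[11] = 2AB101A$111B2220  (last char: '0')
  sorted[12] = A$111B22202AB101  (last char: '1')
  sorted[13] = AB101A$111B22202  (last char: '2')
  sorted[14] = B101A$111B22202A  (last char: 'A')
  sorted[15] = B22202AB101A$111  (last char: '1')
Last column: A12B$10122B012A1
Original string S is at sorted index 4

Answer: A12B$10122B012A1
4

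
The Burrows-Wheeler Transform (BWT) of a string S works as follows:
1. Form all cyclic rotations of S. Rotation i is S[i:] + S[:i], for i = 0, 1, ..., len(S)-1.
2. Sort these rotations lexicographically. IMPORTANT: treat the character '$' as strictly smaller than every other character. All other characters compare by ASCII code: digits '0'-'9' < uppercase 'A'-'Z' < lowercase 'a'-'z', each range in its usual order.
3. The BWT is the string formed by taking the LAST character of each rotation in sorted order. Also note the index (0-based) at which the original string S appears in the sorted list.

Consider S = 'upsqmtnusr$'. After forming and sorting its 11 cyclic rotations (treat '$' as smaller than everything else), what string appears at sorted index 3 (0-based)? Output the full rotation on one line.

Answer: psqmtnusr$u

Derivation:
All 11 rotations (rotation i = S[i:]+S[:i]):
  rot[0] = upsqmtnusr$
  rot[1] = psqmtnusr$u
  rot[2] = sqmtnusr$up
  rot[3] = qmtnusr$ups
  rot[4] = mtnusr$upsq
  rot[5] = tnusr$upsqm
  rot[6] = nusr$upsqmt
  rot[7] = usr$upsqmtn
  rot[8] = sr$upsqmtnu
  rot[9] = r$upsqmtnus
  rot[10] = $upsqmtnusr
Sorted (with $ < everything):
  sorted[0] = $upsqmtnusr
  sorted[1] = mtnusr$upsq
  sorted[2] = nusr$upsqmt
  sorted[3] = psqmtnusr$u
  sorted[4] = qmtnusr$ups
  sorted[5] = r$upsqmtnus
  sorted[6] = sqmtnusr$up
  sorted[7] = sr$upsqmtnu
  sorted[8] = tnusr$upsqm
  sorted[9] = upsqmtnusr$
  sorted[10] = usr$upsqmtn
sorted[3] = psqmtnusr$u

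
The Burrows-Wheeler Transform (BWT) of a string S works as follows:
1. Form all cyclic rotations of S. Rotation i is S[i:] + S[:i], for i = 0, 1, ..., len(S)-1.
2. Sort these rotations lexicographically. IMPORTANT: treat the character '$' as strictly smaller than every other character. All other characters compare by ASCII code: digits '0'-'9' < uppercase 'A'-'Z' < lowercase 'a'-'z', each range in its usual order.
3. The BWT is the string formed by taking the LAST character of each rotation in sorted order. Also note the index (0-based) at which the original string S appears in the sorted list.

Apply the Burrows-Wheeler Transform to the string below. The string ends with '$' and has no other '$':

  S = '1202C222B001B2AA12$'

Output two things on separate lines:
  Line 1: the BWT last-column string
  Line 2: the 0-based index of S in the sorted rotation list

Answer: 2B02A$011C2B20A2212
5

Derivation:
All 19 rotations (rotation i = S[i:]+S[:i]):
  rot[0] = 1202C222B001B2AA12$
  rot[1] = 202C222B001B2AA12$1
  rot[2] = 02C222B001B2AA12$12
  rot[3] = 2C222B001B2AA12$120
  rot[4] = C222B001B2AA12$1202
  rot[5] = 222B001B2AA12$1202C
  rot[6] = 22B001B2AA12$1202C2
  rot[7] = 2B001B2AA12$1202C22
  rot[8] = B001B2AA12$1202C222
  rot[9] = 001B2AA12$1202C222B
  rot[10] = 01B2AA12$1202C222B0
  rot[11] = 1B2AA12$1202C222B00
  rot[12] = B2AA12$1202C222B001
  rot[13] = 2AA12$1202C222B001B
  rot[14] = AA12$1202C222B001B2
  rot[15] = A12$1202C222B001B2A
  rot[16] = 12$1202C222B001B2AA
  rot[17] = 2$1202C222B001B2AA1
  rot[18] = $1202C222B001B2AA12
Sorted (with $ < everything):
  sorted[0] = $1202C222B001B2AA12  (last char: '2')
  sorted[1] = 001B2AA12$1202C222B  (last char: 'B')
  sorted[2] = 01B2AA12$1202C222B0  (last char: '0')
  sorted[3] = 02C222B001B2AA12$12  (last char: '2')
  sorted[4] = 12$1202C222B001B2AA  (last char: 'A')
  sorted[5] = 1202C222B001B2AA12$  (last char: '$')
  sorted[6] = 1B2AA12$1202C222B00  (last char: '0')
  sorted[7] = 2$1202C222B001B2AA1  (last char: '1')
  sorted[8] = 202C222B001B2AA12$1  (last char: '1')
  sorted[9] = 222B001B2AA12$1202C  (last char: 'C')
  sorted[10] = 22B001B2AA12$1202C2  (last char: '2')
  sorted[11] = 2AA12$1202C222B001B  (last char: 'B')
  sorted[12] = 2B001B2AA12$1202C22  (last char: '2')
  sorted[13] = 2C222B001B2AA12$120  (last char: '0')
  sorted[14] = A12$1202C222B001B2A  (last char: 'A')
  sorted[15] = AA12$1202C222B001B2  (last char: '2')
  sorted[16] = B001B2AA12$1202C222  (last char: '2')
  sorted[17] = B2AA12$1202C222B001  (last char: '1')
  sorted[18] = C222B001B2AA12$1202  (last char: '2')
Last column: 2B02A$011C2B20A2212
Original string S is at sorted index 5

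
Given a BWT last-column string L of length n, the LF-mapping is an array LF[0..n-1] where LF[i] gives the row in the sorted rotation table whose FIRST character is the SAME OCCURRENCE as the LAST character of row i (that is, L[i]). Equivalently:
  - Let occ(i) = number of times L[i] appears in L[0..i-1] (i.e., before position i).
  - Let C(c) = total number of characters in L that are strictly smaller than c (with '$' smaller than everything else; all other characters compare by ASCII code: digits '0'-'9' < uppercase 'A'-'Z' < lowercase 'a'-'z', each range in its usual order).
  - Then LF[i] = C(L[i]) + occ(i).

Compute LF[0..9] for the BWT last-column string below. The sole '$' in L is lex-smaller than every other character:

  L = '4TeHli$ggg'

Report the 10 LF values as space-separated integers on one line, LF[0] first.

Char counts: '$':1, '4':1, 'H':1, 'T':1, 'e':1, 'g':3, 'i':1, 'l':1
C (first-col start): C('$')=0, C('4')=1, C('H')=2, C('T')=3, C('e')=4, C('g')=5, C('i')=8, C('l')=9
L[0]='4': occ=0, LF[0]=C('4')+0=1+0=1
L[1]='T': occ=0, LF[1]=C('T')+0=3+0=3
L[2]='e': occ=0, LF[2]=C('e')+0=4+0=4
L[3]='H': occ=0, LF[3]=C('H')+0=2+0=2
L[4]='l': occ=0, LF[4]=C('l')+0=9+0=9
L[5]='i': occ=0, LF[5]=C('i')+0=8+0=8
L[6]='$': occ=0, LF[6]=C('$')+0=0+0=0
L[7]='g': occ=0, LF[7]=C('g')+0=5+0=5
L[8]='g': occ=1, LF[8]=C('g')+1=5+1=6
L[9]='g': occ=2, LF[9]=C('g')+2=5+2=7

Answer: 1 3 4 2 9 8 0 5 6 7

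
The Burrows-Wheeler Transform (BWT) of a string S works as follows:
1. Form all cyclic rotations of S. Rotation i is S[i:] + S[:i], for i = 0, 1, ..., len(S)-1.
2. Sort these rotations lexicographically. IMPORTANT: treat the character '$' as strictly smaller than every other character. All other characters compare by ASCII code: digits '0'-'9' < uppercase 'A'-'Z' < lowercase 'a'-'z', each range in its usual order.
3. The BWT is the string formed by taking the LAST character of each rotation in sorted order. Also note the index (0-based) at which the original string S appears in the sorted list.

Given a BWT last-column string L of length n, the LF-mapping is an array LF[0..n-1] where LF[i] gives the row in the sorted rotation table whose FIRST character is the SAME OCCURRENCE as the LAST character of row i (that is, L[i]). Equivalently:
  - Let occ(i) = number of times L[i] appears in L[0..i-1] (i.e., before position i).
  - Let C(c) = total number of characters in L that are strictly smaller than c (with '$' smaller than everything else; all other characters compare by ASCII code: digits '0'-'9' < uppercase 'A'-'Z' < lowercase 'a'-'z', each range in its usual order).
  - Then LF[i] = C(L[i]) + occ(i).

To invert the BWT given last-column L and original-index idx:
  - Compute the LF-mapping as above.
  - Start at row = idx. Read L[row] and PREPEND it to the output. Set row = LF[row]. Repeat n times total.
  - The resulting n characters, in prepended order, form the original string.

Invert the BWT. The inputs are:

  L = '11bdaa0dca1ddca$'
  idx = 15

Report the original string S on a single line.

LF mapping: 2 3 9 12 5 6 1 13 10 7 4 14 15 11 8 0
Walk LF starting at row 15, prepending L[row]:
  step 1: row=15, L[15]='$', prepend. Next row=LF[15]=0
  step 2: row=0, L[0]='1', prepend. Next row=LF[0]=2
  step 3: row=2, L[2]='b', prepend. Next row=LF[2]=9
  step 4: row=9, L[9]='a', prepend. Next row=LF[9]=7
  step 5: row=7, L[7]='d', prepend. Next row=LF[7]=13
  step 6: row=13, L[13]='c', prepend. Next row=LF[13]=11
  step 7: row=11, L[11]='d', prepend. Next row=LF[11]=14
  step 8: row=14, L[14]='a', prepend. Next row=LF[14]=8
  step 9: row=8, L[8]='c', prepend. Next row=LF[8]=10
  step 10: row=10, L[10]='1', prepend. Next row=LF[10]=4
  step 11: row=4, L[4]='a', prepend. Next row=LF[4]=5
  step 12: row=5, L[5]='a', prepend. Next row=LF[5]=6
  step 13: row=6, L[6]='0', prepend. Next row=LF[6]=1
  step 14: row=1, L[1]='1', prepend. Next row=LF[1]=3
  step 15: row=3, L[3]='d', prepend. Next row=LF[3]=12
  step 16: row=12, L[12]='d', prepend. Next row=LF[12]=15
Reversed output: dd10aa1cadcdab1$

Answer: dd10aa1cadcdab1$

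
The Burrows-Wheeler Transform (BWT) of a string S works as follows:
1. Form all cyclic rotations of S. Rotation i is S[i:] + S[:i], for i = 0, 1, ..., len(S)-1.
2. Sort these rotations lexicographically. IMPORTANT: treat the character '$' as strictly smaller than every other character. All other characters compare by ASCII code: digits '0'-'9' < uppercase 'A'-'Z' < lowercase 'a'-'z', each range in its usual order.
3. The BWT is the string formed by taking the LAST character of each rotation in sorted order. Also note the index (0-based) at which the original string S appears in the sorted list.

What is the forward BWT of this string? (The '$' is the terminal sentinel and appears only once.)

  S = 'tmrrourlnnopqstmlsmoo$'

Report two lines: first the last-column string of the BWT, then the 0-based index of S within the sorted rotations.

Answer: ormtstlnomnropurmlqs$o
20

Derivation:
All 22 rotations (rotation i = S[i:]+S[:i]):
  rot[0] = tmrrourlnnopqstmlsmoo$
  rot[1] = mrrourlnnopqstmlsmoo$t
  rot[2] = rrourlnnopqstmlsmoo$tm
  rot[3] = rourlnnopqstmlsmoo$tmr
  rot[4] = ourlnnopqstmlsmoo$tmrr
  rot[5] = urlnnopqstmlsmoo$tmrro
  rot[6] = rlnnopqstmlsmoo$tmrrou
  rot[7] = lnnopqstmlsmoo$tmrrour
  rot[8] = nnopqstmlsmoo$tmrrourl
  rot[9] = nopqstmlsmoo$tmrrourln
  rot[10] = opqstmlsmoo$tmrrourlnn
  rot[11] = pqstmlsmoo$tmrrourlnno
  rot[12] = qstmlsmoo$tmrrourlnnop
  rot[13] = stmlsmoo$tmrrourlnnopq
  rot[14] = tmlsmoo$tmrrourlnnopqs
  rot[15] = mlsmoo$tmrrourlnnopqst
  rot[16] = lsmoo$tmrrourlnnopqstm
  rot[17] = smoo$tmrrourlnnopqstml
  rot[18] = moo$tmrrourlnnopqstmls
  rot[19] = oo$tmrrourlnnopqstmlsm
  rot[20] = o$tmrrourlnnopqstmlsmo
  rot[21] = $tmrrourlnnopqstmlsmoo
Sorted (with $ < everything):
  sorted[0] = $tmrrourlnnopqstmlsmoo  (last char: 'o')
  sorted[1] = lnnopqstmlsmoo$tmrrour  (last char: 'r')
  sorted[2] = lsmoo$tmrrourlnnopqstm  (last char: 'm')
  sorted[3] = mlsmoo$tmrrourlnnopqst  (last char: 't')
  sorted[4] = moo$tmrrourlnnopqstmls  (last char: 's')
  sorted[5] = mrrourlnnopqstmlsmoo$t  (last char: 't')
  sorted[6] = nnopqstmlsmoo$tmrrourl  (last char: 'l')
  sorted[7] = nopqstmlsmoo$tmrrourln  (last char: 'n')
  sorted[8] = o$tmrrourlnnopqstmlsmo  (last char: 'o')
  sorted[9] = oo$tmrrourlnnopqstmlsm  (last char: 'm')
  sorted[10] = opqstmlsmoo$tmrrourlnn  (last char: 'n')
  sorted[11] = ourlnnopqstmlsmoo$tmrr  (last char: 'r')
  sorted[12] = pqstmlsmoo$tmrrourlnno  (last char: 'o')
  sorted[13] = qstmlsmoo$tmrrourlnnop  (last char: 'p')
  sorted[14] = rlnnopqstmlsmoo$tmrrou  (last char: 'u')
  sorted[15] = rourlnnopqstmlsmoo$tmr  (last char: 'r')
  sorted[16] = rrourlnnopqstmlsmoo$tm  (last char: 'm')
  sorted[17] = smoo$tmrrourlnnopqstml  (last char: 'l')
  sorted[18] = stmlsmoo$tmrrourlnnopq  (last char: 'q')
  sorted[19] = tmlsmoo$tmrrourlnnopqs  (last char: 's')
  sorted[20] = tmrrourlnnopqstmlsmoo$  (last char: '$')
  sorted[21] = urlnnopqstmlsmoo$tmrro  (last char: 'o')
Last column: ormtstlnomnropurmlqs$o
Original string S is at sorted index 20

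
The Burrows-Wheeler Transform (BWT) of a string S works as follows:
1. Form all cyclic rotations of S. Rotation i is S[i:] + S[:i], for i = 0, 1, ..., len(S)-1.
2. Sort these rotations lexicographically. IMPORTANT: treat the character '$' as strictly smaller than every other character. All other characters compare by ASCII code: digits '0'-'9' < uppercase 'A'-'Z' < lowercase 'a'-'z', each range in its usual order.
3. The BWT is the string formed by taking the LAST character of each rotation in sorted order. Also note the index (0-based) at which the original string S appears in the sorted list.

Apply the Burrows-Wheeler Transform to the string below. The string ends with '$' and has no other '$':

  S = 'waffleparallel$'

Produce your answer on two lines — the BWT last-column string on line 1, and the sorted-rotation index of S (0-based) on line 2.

All 15 rotations (rotation i = S[i:]+S[:i]):
  rot[0] = waffleparallel$
  rot[1] = affleparallel$w
  rot[2] = ffleparallel$wa
  rot[3] = fleparallel$waf
  rot[4] = leparallel$waff
  rot[5] = eparallel$waffl
  rot[6] = parallel$waffle
  rot[7] = arallel$wafflep
  rot[8] = rallel$wafflepa
  rot[9] = allel$wafflepar
  rot[10] = llel$wafflepara
  rot[11] = lel$waffleparal
  rot[12] = el$waffleparall
  rot[13] = l$waffleparalle
  rot[14] = $waffleparallel
Sorted (with $ < everything):
  sorted[0] = $waffleparallel  (last char: 'l')
  sorted[1] = affleparallel$w  (last char: 'w')
  sorted[2] = allel$wafflepar  (last char: 'r')
  sorted[3] = arallel$wafflep  (last char: 'p')
  sorted[4] = el$waffleparall  (last char: 'l')
  sorted[5] = eparallel$waffl  (last char: 'l')
  sorted[6] = ffleparallel$wa  (last char: 'a')
  sorted[7] = fleparallel$waf  (last char: 'f')
  sorted[8] = l$waffleparalle  (last char: 'e')
  sorted[9] = lel$waffleparal  (last char: 'l')
  sorted[10] = leparallel$waff  (last char: 'f')
  sorted[11] = llel$wafflepara  (last char: 'a')
  sorted[12] = parallel$waffle  (last char: 'e')
  sorted[13] = rallel$wafflepa  (last char: 'a')
  sorted[14] = waffleparallel$  (last char: '$')
Last column: lwrpllafelfaea$
Original string S is at sorted index 14

Answer: lwrpllafelfaea$
14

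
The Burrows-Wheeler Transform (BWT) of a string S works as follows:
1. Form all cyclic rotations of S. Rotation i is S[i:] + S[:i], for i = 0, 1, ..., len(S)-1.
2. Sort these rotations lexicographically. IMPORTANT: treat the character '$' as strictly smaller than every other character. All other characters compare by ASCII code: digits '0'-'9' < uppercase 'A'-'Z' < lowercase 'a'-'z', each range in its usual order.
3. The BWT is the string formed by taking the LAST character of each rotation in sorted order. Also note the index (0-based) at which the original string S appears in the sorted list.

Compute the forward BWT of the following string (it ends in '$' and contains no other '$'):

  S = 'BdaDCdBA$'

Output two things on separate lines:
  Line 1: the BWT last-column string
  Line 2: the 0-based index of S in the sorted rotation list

Answer: ABd$DadCB
3

Derivation:
All 9 rotations (rotation i = S[i:]+S[:i]):
  rot[0] = BdaDCdBA$
  rot[1] = daDCdBA$B
  rot[2] = aDCdBA$Bd
  rot[3] = DCdBA$Bda
  rot[4] = CdBA$BdaD
  rot[5] = dBA$BdaDC
  rot[6] = BA$BdaDCd
  rot[7] = A$BdaDCdB
  rot[8] = $BdaDCdBA
Sorted (with $ < everything):
  sorted[0] = $BdaDCdBA  (last char: 'A')
  sorted[1] = A$BdaDCdB  (last char: 'B')
  sorted[2] = BA$BdaDCd  (last char: 'd')
  sorted[3] = BdaDCdBA$  (last char: '$')
  sorted[4] = CdBA$BdaD  (last char: 'D')
  sorted[5] = DCdBA$Bda  (last char: 'a')
  sorted[6] = aDCdBA$Bd  (last char: 'd')
  sorted[7] = dBA$BdaDC  (last char: 'C')
  sorted[8] = daDCdBA$B  (last char: 'B')
Last column: ABd$DadCB
Original string S is at sorted index 3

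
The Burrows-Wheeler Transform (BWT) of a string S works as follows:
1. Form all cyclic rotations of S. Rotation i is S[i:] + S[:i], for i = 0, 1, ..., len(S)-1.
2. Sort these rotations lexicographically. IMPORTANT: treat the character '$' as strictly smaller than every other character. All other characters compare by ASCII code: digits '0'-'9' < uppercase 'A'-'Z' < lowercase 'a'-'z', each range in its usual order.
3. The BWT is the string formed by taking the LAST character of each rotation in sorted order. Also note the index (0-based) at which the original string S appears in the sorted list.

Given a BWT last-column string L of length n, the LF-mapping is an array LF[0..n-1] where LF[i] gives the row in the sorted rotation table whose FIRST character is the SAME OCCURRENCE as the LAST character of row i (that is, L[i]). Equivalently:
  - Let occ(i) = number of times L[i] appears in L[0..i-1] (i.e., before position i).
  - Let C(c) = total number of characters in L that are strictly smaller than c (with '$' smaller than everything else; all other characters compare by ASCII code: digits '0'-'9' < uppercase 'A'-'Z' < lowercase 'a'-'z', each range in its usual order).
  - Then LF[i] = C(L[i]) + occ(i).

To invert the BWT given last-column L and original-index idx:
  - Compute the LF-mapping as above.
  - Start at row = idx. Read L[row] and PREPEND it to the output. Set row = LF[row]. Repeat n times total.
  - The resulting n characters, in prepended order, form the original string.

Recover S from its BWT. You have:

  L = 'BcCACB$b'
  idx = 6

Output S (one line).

LF mapping: 2 7 4 1 5 3 0 6
Walk LF starting at row 6, prepending L[row]:
  step 1: row=6, L[6]='$', prepend. Next row=LF[6]=0
  step 2: row=0, L[0]='B', prepend. Next row=LF[0]=2
  step 3: row=2, L[2]='C', prepend. Next row=LF[2]=4
  step 4: row=4, L[4]='C', prepend. Next row=LF[4]=5
  step 5: row=5, L[5]='B', prepend. Next row=LF[5]=3
  step 6: row=3, L[3]='A', prepend. Next row=LF[3]=1
  step 7: row=1, L[1]='c', prepend. Next row=LF[1]=7
  step 8: row=7, L[7]='b', prepend. Next row=LF[7]=6
Reversed output: bcABCCB$

Answer: bcABCCB$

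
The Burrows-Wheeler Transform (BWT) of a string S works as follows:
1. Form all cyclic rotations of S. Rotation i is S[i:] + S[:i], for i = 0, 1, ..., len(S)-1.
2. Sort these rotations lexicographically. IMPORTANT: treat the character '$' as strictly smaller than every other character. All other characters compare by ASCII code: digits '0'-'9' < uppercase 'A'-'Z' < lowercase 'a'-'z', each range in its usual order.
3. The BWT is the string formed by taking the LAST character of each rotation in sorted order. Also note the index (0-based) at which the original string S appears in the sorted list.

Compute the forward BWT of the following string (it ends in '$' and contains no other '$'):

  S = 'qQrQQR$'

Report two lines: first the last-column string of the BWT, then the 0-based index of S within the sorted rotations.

Answer: RrQqQ$Q
5

Derivation:
All 7 rotations (rotation i = S[i:]+S[:i]):
  rot[0] = qQrQQR$
  rot[1] = QrQQR$q
  rot[2] = rQQR$qQ
  rot[3] = QQR$qQr
  rot[4] = QR$qQrQ
  rot[5] = R$qQrQQ
  rot[6] = $qQrQQR
Sorted (with $ < everything):
  sorted[0] = $qQrQQR  (last char: 'R')
  sorted[1] = QQR$qQr  (last char: 'r')
  sorted[2] = QR$qQrQ  (last char: 'Q')
  sorted[3] = QrQQR$q  (last char: 'q')
  sorted[4] = R$qQrQQ  (last char: 'Q')
  sorted[5] = qQrQQR$  (last char: '$')
  sorted[6] = rQQR$qQ  (last char: 'Q')
Last column: RrQqQ$Q
Original string S is at sorted index 5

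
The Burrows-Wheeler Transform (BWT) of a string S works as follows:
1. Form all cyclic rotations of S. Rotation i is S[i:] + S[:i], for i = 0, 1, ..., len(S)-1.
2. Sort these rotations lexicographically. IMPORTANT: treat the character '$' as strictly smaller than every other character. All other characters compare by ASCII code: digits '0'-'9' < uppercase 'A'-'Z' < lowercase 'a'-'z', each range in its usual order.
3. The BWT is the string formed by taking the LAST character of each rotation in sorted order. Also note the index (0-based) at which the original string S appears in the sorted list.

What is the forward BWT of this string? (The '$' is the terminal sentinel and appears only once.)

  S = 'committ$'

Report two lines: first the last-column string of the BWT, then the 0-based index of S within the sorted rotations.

Answer: t$mmocti
1

Derivation:
All 8 rotations (rotation i = S[i:]+S[:i]):
  rot[0] = committ$
  rot[1] = ommitt$c
  rot[2] = mmitt$co
  rot[3] = mitt$com
  rot[4] = itt$comm
  rot[5] = tt$commi
  rot[6] = t$commit
  rot[7] = $committ
Sorted (with $ < everything):
  sorted[0] = $committ  (last char: 't')
  sorted[1] = committ$  (last char: '$')
  sorted[2] = itt$comm  (last char: 'm')
  sorted[3] = mitt$com  (last char: 'm')
  sorted[4] = mmitt$co  (last char: 'o')
  sorted[5] = ommitt$c  (last char: 'c')
  sorted[6] = t$commit  (last char: 't')
  sorted[7] = tt$commi  (last char: 'i')
Last column: t$mmocti
Original string S is at sorted index 1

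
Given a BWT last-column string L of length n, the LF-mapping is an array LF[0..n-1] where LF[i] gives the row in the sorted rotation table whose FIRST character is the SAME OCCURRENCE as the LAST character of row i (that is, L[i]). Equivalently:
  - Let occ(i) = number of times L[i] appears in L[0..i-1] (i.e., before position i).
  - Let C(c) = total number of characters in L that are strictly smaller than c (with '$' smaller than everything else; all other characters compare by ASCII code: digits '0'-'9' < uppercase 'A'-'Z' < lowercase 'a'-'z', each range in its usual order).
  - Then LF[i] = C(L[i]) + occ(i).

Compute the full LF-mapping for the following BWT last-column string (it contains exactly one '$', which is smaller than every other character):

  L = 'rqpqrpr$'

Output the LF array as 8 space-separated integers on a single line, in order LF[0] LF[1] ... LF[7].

Char counts: '$':1, 'p':2, 'q':2, 'r':3
C (first-col start): C('$')=0, C('p')=1, C('q')=3, C('r')=5
L[0]='r': occ=0, LF[0]=C('r')+0=5+0=5
L[1]='q': occ=0, LF[1]=C('q')+0=3+0=3
L[2]='p': occ=0, LF[2]=C('p')+0=1+0=1
L[3]='q': occ=1, LF[3]=C('q')+1=3+1=4
L[4]='r': occ=1, LF[4]=C('r')+1=5+1=6
L[5]='p': occ=1, LF[5]=C('p')+1=1+1=2
L[6]='r': occ=2, LF[6]=C('r')+2=5+2=7
L[7]='$': occ=0, LF[7]=C('$')+0=0+0=0

Answer: 5 3 1 4 6 2 7 0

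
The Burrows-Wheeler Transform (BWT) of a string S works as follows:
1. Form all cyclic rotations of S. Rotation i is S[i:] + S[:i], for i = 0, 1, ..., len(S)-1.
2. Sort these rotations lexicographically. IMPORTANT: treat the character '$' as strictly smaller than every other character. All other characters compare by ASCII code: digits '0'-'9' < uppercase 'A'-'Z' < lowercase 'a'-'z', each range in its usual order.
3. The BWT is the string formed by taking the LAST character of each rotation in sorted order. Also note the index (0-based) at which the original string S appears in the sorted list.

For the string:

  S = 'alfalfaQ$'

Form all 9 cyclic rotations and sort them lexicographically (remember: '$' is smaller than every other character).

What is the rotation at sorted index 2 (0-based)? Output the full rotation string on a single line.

Answer: aQ$alfalf

Derivation:
All 9 rotations (rotation i = S[i:]+S[:i]):
  rot[0] = alfalfaQ$
  rot[1] = lfalfaQ$a
  rot[2] = falfaQ$al
  rot[3] = alfaQ$alf
  rot[4] = lfaQ$alfa
  rot[5] = faQ$alfal
  rot[6] = aQ$alfalf
  rot[7] = Q$alfalfa
  rot[8] = $alfalfaQ
Sorted (with $ < everything):
  sorted[0] = $alfalfaQ
  sorted[1] = Q$alfalfa
  sorted[2] = aQ$alfalf
  sorted[3] = alfaQ$alf
  sorted[4] = alfalfaQ$
  sorted[5] = faQ$alfal
  sorted[6] = falfaQ$al
  sorted[7] = lfaQ$alfa
  sorted[8] = lfalfaQ$a
sorted[2] = aQ$alfalf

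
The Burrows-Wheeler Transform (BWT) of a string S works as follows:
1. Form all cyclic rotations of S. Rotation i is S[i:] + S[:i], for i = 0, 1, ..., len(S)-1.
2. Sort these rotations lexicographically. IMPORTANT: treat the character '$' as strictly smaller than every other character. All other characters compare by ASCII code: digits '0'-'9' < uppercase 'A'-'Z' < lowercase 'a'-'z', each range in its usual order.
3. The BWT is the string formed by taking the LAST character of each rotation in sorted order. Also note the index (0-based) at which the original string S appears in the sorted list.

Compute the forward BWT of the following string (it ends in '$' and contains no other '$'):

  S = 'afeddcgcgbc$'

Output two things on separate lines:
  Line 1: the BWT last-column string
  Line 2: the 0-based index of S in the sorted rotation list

Answer: c$gbgddefacc
1

Derivation:
All 12 rotations (rotation i = S[i:]+S[:i]):
  rot[0] = afeddcgcgbc$
  rot[1] = feddcgcgbc$a
  rot[2] = eddcgcgbc$af
  rot[3] = ddcgcgbc$afe
  rot[4] = dcgcgbc$afed
  rot[5] = cgcgbc$afedd
  rot[6] = gcgbc$afeddc
  rot[7] = cgbc$afeddcg
  rot[8] = gbc$afeddcgc
  rot[9] = bc$afeddcgcg
  rot[10] = c$afeddcgcgb
  rot[11] = $afeddcgcgbc
Sorted (with $ < everything):
  sorted[0] = $afeddcgcgbc  (last char: 'c')
  sorted[1] = afeddcgcgbc$  (last char: '$')
  sorted[2] = bc$afeddcgcg  (last char: 'g')
  sorted[3] = c$afeddcgcgb  (last char: 'b')
  sorted[4] = cgbc$afeddcg  (last char: 'g')
  sorted[5] = cgcgbc$afedd  (last char: 'd')
  sorted[6] = dcgcgbc$afed  (last char: 'd')
  sorted[7] = ddcgcgbc$afe  (last char: 'e')
  sorted[8] = eddcgcgbc$af  (last char: 'f')
  sorted[9] = feddcgcgbc$a  (last char: 'a')
  sorted[10] = gbc$afeddcgc  (last char: 'c')
  sorted[11] = gcgbc$afeddc  (last char: 'c')
Last column: c$gbgddefacc
Original string S is at sorted index 1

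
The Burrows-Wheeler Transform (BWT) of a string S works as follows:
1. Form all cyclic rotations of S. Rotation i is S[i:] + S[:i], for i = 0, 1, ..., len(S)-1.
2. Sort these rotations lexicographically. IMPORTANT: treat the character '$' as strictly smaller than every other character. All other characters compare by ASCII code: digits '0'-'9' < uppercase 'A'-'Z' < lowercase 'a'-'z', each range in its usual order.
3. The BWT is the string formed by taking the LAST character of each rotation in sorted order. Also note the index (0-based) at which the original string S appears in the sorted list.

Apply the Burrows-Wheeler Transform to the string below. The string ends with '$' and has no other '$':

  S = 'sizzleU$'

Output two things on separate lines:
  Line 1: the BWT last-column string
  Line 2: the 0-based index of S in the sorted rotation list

All 8 rotations (rotation i = S[i:]+S[:i]):
  rot[0] = sizzleU$
  rot[1] = izzleU$s
  rot[2] = zzleU$si
  rot[3] = zleU$siz
  rot[4] = leU$sizz
  rot[5] = eU$sizzl
  rot[6] = U$sizzle
  rot[7] = $sizzleU
Sorted (with $ < everything):
  sorted[0] = $sizzleU  (last char: 'U')
  sorted[1] = U$sizzle  (last char: 'e')
  sorted[2] = eU$sizzl  (last char: 'l')
  sorted[3] = izzleU$s  (last char: 's')
  sorted[4] = leU$sizz  (last char: 'z')
  sorted[5] = sizzleU$  (last char: '$')
  sorted[6] = zleU$siz  (last char: 'z')
  sorted[7] = zzleU$si  (last char: 'i')
Last column: Uelsz$zi
Original string S is at sorted index 5

Answer: Uelsz$zi
5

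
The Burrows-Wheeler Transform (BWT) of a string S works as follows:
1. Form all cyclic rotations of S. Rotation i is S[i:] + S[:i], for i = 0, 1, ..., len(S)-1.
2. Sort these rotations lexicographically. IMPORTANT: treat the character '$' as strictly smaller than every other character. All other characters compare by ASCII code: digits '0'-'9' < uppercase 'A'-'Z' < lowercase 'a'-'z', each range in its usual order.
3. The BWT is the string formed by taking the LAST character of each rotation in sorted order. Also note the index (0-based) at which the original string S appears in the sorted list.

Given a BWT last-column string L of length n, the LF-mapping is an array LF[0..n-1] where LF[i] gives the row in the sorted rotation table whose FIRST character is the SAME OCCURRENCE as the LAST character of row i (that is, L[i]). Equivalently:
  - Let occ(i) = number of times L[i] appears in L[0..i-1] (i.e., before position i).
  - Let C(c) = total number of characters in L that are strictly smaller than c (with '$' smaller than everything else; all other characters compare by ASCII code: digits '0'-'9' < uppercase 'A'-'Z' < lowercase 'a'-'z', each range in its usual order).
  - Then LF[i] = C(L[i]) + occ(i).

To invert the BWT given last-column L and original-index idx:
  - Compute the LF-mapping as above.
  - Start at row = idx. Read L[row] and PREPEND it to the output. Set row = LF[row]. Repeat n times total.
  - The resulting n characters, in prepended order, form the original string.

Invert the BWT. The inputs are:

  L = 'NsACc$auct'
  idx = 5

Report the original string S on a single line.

LF mapping: 3 7 1 2 5 0 4 9 6 8
Walk LF starting at row 5, prepending L[row]:
  step 1: row=5, L[5]='$', prepend. Next row=LF[5]=0
  step 2: row=0, L[0]='N', prepend. Next row=LF[0]=3
  step 3: row=3, L[3]='C', prepend. Next row=LF[3]=2
  step 4: row=2, L[2]='A', prepend. Next row=LF[2]=1
  step 5: row=1, L[1]='s', prepend. Next row=LF[1]=7
  step 6: row=7, L[7]='u', prepend. Next row=LF[7]=9
  step 7: row=9, L[9]='t', prepend. Next row=LF[9]=8
  step 8: row=8, L[8]='c', prepend. Next row=LF[8]=6
  step 9: row=6, L[6]='a', prepend. Next row=LF[6]=4
  step 10: row=4, L[4]='c', prepend. Next row=LF[4]=5
Reversed output: cactusACN$

Answer: cactusACN$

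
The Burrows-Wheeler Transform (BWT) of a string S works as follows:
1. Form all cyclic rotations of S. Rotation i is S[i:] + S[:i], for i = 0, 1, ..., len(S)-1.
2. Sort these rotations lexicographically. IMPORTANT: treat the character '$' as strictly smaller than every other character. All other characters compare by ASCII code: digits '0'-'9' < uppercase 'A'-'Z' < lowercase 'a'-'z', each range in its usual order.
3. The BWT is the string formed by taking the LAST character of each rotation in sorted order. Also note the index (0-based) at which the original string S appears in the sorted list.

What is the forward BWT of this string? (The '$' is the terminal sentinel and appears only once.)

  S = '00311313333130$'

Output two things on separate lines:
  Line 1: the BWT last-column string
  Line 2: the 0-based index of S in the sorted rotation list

All 15 rotations (rotation i = S[i:]+S[:i]):
  rot[0] = 00311313333130$
  rot[1] = 0311313333130$0
  rot[2] = 311313333130$00
  rot[3] = 11313333130$003
  rot[4] = 1313333130$0031
  rot[5] = 313333130$00311
  rot[6] = 13333130$003113
  rot[7] = 3333130$0031131
  rot[8] = 333130$00311313
  rot[9] = 33130$003113133
  rot[10] = 3130$0031131333
  rot[11] = 130$00311313333
  rot[12] = 30$003113133331
  rot[13] = 0$0031131333313
  rot[14] = $00311313333130
Sorted (with $ < everything):
  sorted[0] = $00311313333130  (last char: '0')
  sorted[1] = 0$0031131333313  (last char: '3')
  sorted[2] = 00311313333130$  (last char: '$')
  sorted[3] = 0311313333130$0  (last char: '0')
  sorted[4] = 11313333130$003  (last char: '3')
  sorted[5] = 130$00311313333  (last char: '3')
  sorted[6] = 1313333130$0031  (last char: '1')
  sorted[7] = 13333130$003113  (last char: '3')
  sorted[8] = 30$003113133331  (last char: '1')
  sorted[9] = 311313333130$00  (last char: '0')
  sorted[10] = 3130$0031131333  (last char: '3')
  sorted[11] = 313333130$00311  (last char: '1')
  sorted[12] = 33130$003113133  (last char: '3')
  sorted[13] = 333130$00311313  (last char: '3')
  sorted[14] = 3333130$0031131  (last char: '1')
Last column: 03$033131031331
Original string S is at sorted index 2

Answer: 03$033131031331
2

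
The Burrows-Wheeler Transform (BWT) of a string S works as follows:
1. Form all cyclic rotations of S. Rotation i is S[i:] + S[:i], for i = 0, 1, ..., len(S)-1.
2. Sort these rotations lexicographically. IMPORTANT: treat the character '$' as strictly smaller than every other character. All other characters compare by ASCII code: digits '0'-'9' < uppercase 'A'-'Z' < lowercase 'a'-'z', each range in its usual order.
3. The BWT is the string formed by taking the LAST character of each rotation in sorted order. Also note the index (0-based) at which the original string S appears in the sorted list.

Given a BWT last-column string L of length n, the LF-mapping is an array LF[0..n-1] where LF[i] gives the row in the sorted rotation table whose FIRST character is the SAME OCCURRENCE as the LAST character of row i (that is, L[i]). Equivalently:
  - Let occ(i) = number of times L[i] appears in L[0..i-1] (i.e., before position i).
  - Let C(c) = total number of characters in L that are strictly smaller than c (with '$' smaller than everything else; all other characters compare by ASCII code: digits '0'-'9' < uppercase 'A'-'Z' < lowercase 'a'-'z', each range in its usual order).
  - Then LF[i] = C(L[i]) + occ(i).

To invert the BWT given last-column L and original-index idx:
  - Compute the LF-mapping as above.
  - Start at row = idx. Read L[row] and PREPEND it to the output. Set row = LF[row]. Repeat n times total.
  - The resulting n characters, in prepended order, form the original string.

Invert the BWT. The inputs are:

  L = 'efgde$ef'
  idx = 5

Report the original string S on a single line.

Answer: fdeefge$

Derivation:
LF mapping: 2 5 7 1 3 0 4 6
Walk LF starting at row 5, prepending L[row]:
  step 1: row=5, L[5]='$', prepend. Next row=LF[5]=0
  step 2: row=0, L[0]='e', prepend. Next row=LF[0]=2
  step 3: row=2, L[2]='g', prepend. Next row=LF[2]=7
  step 4: row=7, L[7]='f', prepend. Next row=LF[7]=6
  step 5: row=6, L[6]='e', prepend. Next row=LF[6]=4
  step 6: row=4, L[4]='e', prepend. Next row=LF[4]=3
  step 7: row=3, L[3]='d', prepend. Next row=LF[3]=1
  step 8: row=1, L[1]='f', prepend. Next row=LF[1]=5
Reversed output: fdeefge$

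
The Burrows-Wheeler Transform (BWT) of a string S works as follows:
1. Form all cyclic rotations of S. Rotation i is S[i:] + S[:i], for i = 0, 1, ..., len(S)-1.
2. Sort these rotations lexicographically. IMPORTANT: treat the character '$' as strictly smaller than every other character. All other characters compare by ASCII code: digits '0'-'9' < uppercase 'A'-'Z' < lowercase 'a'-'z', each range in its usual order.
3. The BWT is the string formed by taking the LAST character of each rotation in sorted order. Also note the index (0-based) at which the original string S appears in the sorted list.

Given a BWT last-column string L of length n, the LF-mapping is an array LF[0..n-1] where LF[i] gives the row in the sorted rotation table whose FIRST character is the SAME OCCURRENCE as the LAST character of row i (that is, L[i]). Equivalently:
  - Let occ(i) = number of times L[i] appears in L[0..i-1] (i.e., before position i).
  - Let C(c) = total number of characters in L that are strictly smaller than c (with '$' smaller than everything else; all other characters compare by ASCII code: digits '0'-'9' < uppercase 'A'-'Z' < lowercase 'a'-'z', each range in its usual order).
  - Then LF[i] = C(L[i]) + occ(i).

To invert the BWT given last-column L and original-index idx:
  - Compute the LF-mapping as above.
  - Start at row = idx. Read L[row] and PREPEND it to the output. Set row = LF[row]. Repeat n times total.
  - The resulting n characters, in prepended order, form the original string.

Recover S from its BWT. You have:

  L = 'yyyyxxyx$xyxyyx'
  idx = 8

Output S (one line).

LF mapping: 7 8 9 10 1 2 11 3 0 4 12 5 13 14 6
Walk LF starting at row 8, prepending L[row]:
  step 1: row=8, L[8]='$', prepend. Next row=LF[8]=0
  step 2: row=0, L[0]='y', prepend. Next row=LF[0]=7
  step 3: row=7, L[7]='x', prepend. Next row=LF[7]=3
  step 4: row=3, L[3]='y', prepend. Next row=LF[3]=10
  step 5: row=10, L[10]='y', prepend. Next row=LF[10]=12
  step 6: row=12, L[12]='y', prepend. Next row=LF[12]=13
  step 7: row=13, L[13]='y', prepend. Next row=LF[13]=14
  step 8: row=14, L[14]='x', prepend. Next row=LF[14]=6
  step 9: row=6, L[6]='y', prepend. Next row=LF[6]=11
  step 10: row=11, L[11]='x', prepend. Next row=LF[11]=5
  step 11: row=5, L[5]='x', prepend. Next row=LF[5]=2
  step 12: row=2, L[2]='y', prepend. Next row=LF[2]=9
  step 13: row=9, L[9]='x', prepend. Next row=LF[9]=4
  step 14: row=4, L[4]='x', prepend. Next row=LF[4]=1
  step 15: row=1, L[1]='y', prepend. Next row=LF[1]=8
Reversed output: yxxyxxyxyyyyxy$

Answer: yxxyxxyxyyyyxy$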